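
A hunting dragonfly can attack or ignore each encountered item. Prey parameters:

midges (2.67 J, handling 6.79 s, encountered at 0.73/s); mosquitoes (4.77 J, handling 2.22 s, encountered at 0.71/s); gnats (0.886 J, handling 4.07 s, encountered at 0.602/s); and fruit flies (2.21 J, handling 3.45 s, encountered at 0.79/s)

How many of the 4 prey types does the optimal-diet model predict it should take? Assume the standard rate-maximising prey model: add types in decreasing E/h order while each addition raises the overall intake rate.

1

Profitabilities (E/h, J/s): mosquitoes 2.15, fruit flies 0.641, midges 0.393, gnats 0.218. Add prey in this order while the next type's profitability exceeds the intake rate on those already taken.
Rate on top 1: 1.315. fruit flies: 0.641 < 1.315 → exclude; stop.
Optimal diet: mosquitoes — 1 of 4 types.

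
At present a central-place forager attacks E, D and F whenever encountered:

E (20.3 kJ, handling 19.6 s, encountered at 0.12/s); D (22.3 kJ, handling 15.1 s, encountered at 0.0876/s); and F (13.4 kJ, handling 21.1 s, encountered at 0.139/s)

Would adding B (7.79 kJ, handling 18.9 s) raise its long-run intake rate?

No

Current rate: (0.12×20.3 + 0.0876×22.3 + 0.139×13.4)/(1 + 0.12×19.6 + 0.0876×15.1 + 0.139×21.1) = 0.8218 kJ/s.
Profitability of B: 7.79/18.9 = 0.4122 kJ/s.
Since 0.4122 < R, time spent handling B is better spent searching.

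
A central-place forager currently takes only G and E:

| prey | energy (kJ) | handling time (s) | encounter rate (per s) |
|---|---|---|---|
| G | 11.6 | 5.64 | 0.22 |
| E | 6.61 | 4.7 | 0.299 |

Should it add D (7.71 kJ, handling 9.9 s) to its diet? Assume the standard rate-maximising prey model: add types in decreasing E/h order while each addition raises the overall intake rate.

No

Current rate: (0.22×11.6 + 0.299×6.61)/(1 + 0.22×5.64 + 0.299×4.7) = 1.242 kJ/s.
Profitability of D: 7.71/9.9 = 0.7788 kJ/s.
Since 0.7788 < R, time spent handling D is better spent searching.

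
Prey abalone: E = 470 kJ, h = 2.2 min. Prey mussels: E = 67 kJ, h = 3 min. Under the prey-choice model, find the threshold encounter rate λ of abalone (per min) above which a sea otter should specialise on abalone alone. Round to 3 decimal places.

0.053 per min

At the threshold, the rate on abalone alone equals the profitability of mussels: λ·470/(1 + λ·2.2) = 67/3 = 22.33.
Rearranging, λ(470 − 22.33×2.2) = 22.33, so λ = 22.33/420.9 = 0.05307 per min.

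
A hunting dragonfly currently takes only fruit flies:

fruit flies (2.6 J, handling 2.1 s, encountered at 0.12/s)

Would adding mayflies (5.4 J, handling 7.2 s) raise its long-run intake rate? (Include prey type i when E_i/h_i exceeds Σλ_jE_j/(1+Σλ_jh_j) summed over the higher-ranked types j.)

Current rate: (0.12×2.6)/(1 + 0.12×2.1) = 0.2492 J/s.
Profitability of mayflies: 5.4/7.2 = 0.75 J/s.
Since 0.75 > R, including mayflies increases the long-run rate.

Yes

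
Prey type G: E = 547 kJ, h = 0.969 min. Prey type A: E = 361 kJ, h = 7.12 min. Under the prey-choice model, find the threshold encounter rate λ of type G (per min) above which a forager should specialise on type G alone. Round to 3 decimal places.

0.102 per min

At the threshold, the rate on type G alone equals the profitability of type A: λ·547/(1 + λ·0.969) = 361/7.12 = 50.7.
Rearranging, λ(547 − 50.7×0.969) = 50.7, so λ = 50.7/497.9 = 0.1018 per min.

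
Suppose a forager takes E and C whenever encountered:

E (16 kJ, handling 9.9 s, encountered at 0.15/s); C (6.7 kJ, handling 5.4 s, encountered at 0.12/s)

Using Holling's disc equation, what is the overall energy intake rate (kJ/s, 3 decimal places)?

1.023 kJ/s

R = (0.15×16 + 0.12×6.7) / (1 + 0.15×9.9 + 0.12×5.4) = 3.204/3.133 = 1.023 kJ/s.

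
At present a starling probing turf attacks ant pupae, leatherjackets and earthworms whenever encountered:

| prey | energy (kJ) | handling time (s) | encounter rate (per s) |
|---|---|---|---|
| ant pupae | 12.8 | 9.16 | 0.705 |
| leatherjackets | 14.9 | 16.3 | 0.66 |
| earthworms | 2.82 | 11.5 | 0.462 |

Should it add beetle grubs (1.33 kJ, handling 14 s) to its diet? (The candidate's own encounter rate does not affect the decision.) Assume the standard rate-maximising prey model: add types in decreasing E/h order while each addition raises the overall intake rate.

Intake rate on the current diet: R = (0.705×12.8 + 0.66×14.9 + 0.462×2.82) / (1 + 0.705×9.16 + 0.66×16.3 + 0.462×11.5) = 20.16/23.53 = 0.8569 kJ/s.
Profitability of beetle grubs: 1.33/14 = 0.095 kJ/s.
0.095 < 0.8569, so adding beetle grubs would lower the average — exclude it.

No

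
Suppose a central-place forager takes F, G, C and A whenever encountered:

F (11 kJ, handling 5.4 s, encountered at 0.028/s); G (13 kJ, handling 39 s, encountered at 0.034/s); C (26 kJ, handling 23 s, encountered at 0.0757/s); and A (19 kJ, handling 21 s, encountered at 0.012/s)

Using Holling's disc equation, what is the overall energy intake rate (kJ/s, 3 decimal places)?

Energy encountered per unit search time: 0.028×11 + 0.034×13 + 0.0757×26 + 0.012×19 = 2.946 kJ/s.
Handling time per unit search time: 0.028×5.4 + 0.034×39 + 0.0757×23 + 0.012×21 = 3.47.
Rate = 2.946/(1 + 3.47) = 0.6591 kJ/s.

0.659 kJ/s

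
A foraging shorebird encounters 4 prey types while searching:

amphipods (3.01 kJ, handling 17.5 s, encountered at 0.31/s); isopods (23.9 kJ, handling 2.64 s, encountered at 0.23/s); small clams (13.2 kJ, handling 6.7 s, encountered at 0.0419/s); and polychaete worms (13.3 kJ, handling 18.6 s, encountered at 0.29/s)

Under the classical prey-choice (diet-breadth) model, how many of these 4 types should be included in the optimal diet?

1

E/h in descending order: isopods 9.05, small clams 1.97, polychaete worms 0.715, amphipods 0.172 kJ/s. The optimal diet is the largest prefix of this list for which every included type satisfies E_i/h_i > R on the types above it.
Rate on top 1: 3.42. small clams: 1.97 < 3.42 → exclude; stop.
Optimal diet: isopods — 1 of 4 types.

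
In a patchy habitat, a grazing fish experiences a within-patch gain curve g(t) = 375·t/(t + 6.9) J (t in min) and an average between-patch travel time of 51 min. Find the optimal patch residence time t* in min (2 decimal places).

By the marginal value theorem, leave when the instantaneous gain rate g'(t) equals the habitat-wide average g(t)/(T + t).
g'(t) = 375·6.9/(t + 6.9)². Setting 375·6.9/(t+6.9)² = 375t/[(t+6.9)(51+t)] gives 6.9(51+t) = t(t+6.9), so t² = 6.9×51 = 351.9.
t* = √351.9 = 18.76 min.

18.76 min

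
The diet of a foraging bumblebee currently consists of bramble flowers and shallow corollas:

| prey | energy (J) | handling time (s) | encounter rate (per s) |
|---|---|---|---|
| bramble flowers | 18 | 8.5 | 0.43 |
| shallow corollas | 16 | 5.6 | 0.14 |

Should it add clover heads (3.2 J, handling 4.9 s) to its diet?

No

Intake rate on the current diet: R = (0.43×18 + 0.14×16) / (1 + 0.43×8.5 + 0.14×5.6) = 9.98/5.439 = 1.835 J/s.
clover heads: E/h = 3.2/4.9 = 0.6531 J/s.
Since 0.6531 < R, time spent handling clover heads is better spent searching.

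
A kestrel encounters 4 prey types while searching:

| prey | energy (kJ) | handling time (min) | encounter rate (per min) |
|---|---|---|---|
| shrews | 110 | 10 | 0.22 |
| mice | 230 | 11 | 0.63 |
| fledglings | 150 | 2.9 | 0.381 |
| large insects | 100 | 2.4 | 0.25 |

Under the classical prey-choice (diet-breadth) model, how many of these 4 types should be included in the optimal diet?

2

Profitabilities (E/h, kJ/min): fledglings 51.7, large insects 41.7, mice 20.9, shrews 11. Add prey in this order while the next type's profitability exceeds the intake rate on those already taken.
Rate on top 1: 27.15. large insects: 41.7 > 27.15 → include.
Rate on top 2: 30.37. mice: 20.9 < 30.37 → exclude; stop.
Optimal diet: fledglings, large insects — 2 of 4 types.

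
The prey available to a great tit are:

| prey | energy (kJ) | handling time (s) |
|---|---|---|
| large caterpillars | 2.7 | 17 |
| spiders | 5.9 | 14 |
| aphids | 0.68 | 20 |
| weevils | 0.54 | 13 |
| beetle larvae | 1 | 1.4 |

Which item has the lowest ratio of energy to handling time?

Profitability E/h (kJ/s): large caterpillars = 2.7/17 = 0.159, spiders = 5.9/14 = 0.421, aphids = 0.68/20 = 0.034, weevils = 0.54/13 = 0.0415, beetle larvae = 1/1.4 = 0.714.
Ranked: beetle larvae > spiders > large caterpillars > weevils > aphids.

aphids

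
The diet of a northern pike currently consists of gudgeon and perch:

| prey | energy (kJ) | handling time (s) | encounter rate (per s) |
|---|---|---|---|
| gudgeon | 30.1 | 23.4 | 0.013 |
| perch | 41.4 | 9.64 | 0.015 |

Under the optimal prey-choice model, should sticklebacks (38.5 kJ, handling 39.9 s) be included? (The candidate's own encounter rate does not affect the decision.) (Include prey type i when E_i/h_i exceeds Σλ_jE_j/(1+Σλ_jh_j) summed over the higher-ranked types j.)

Intake rate on the current diet: R = (0.013×30.1 + 0.015×41.4) / (1 + 0.013×23.4 + 0.015×9.64) = 1.012/1.449 = 0.6987 kJ/s.
Profitability of sticklebacks: 38.5/39.9 = 0.9649 kJ/s.
0.9649 > 0.6987, so adding sticklebacks raises the average — include it.

Yes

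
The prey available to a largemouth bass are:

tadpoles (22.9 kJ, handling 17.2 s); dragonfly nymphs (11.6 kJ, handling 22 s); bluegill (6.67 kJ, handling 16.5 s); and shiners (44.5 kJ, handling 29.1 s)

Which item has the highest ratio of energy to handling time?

Profitability E/h (kJ/s): tadpoles = 22.9/17.2 = 1.33, dragonfly nymphs = 11.6/22 = 0.527, bluegill = 6.67/16.5 = 0.404, shiners = 44.5/29.1 = 1.53.
Ranked: shiners > tadpoles > dragonfly nymphs > bluegill.

shiners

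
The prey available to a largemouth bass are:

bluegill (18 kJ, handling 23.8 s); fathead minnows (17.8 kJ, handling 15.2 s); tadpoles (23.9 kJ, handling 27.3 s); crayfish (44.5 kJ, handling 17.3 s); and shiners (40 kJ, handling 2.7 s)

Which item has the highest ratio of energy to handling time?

In descending order of E/h:
shiners: 40/2.7 = 14.8 kJ/s
crayfish: 44.5/17.3 = 2.57 kJ/s
fathead minnows: 17.8/15.2 = 1.17 kJ/s
tadpoles: 23.9/27.3 = 0.875 kJ/s
bluegill: 18/23.8 = 0.756 kJ/s

shiners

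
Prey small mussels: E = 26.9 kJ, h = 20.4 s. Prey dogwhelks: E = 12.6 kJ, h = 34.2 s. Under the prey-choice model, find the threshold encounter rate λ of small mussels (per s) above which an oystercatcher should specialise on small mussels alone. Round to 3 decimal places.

0.019 per s

Drop dogwhelks once their profitability E₂/h₂ falls below the rate achievable on small mussels alone: E₂/h₂ = λE₁/(1 + λh₁).
Solve for λ: λE₁h₂ = E₂(1 + λh₁) → λ(E₁h₂ − E₂h₁) = E₂ → λ = E₂/(E₁h₂ − E₂h₁).
λ = 12.6/(26.9×34.2 − 12.6×20.4) = 12.6/662.9 = 0.01901 per s.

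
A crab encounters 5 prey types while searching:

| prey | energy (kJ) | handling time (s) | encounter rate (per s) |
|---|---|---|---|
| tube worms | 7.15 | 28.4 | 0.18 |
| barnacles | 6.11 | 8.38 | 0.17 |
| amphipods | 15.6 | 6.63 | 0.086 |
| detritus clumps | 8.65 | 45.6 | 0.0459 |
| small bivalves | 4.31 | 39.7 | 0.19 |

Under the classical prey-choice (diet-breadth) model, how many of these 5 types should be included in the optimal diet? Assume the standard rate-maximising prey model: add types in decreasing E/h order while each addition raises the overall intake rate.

E/h in descending order: amphipods 2.35, barnacles 0.729, tube worms 0.252, detritus clumps 0.19, small bivalves 0.109 kJ/s. The optimal diet is the largest prefix of this list for which every included type satisfies E_i/h_i > R on the types above it.
Rate on top 1: 0.8544. barnacles: 0.729 < 0.8544 → exclude; stop.
Optimal diet: amphipods — 1 of 5 types.

1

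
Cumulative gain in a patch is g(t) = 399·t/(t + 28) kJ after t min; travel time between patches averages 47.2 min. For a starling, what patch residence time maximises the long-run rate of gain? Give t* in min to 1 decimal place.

By the marginal value theorem, leave when the instantaneous gain rate g'(t) equals the habitat-wide average g(t)/(T + t).
g'(t) = 399·28/(t + 28)². Setting 399·28/(t+28)² = 399t/[(t+28)(47.2+t)] gives 28(47.2+t) = t(t+28), so t² = 28×47.2 = 1322.
t* = √1322 = 36.35 min.

36.4 min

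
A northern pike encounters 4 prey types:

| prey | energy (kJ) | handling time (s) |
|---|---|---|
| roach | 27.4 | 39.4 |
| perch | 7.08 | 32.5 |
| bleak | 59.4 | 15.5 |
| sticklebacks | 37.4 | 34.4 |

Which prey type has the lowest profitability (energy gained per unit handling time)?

perch

In descending order of E/h:
bleak: 59.4/15.5 = 3.83 kJ/s
sticklebacks: 37.4/34.4 = 1.09 kJ/s
roach: 27.4/39.4 = 0.695 kJ/s
perch: 7.08/32.5 = 0.218 kJ/s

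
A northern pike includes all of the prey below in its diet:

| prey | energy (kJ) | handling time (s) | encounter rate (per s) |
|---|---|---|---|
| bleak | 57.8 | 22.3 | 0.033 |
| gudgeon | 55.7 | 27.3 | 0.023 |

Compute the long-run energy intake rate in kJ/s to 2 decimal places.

1.35 kJ/s

R = (0.033×57.8 + 0.023×55.7) / (1 + 0.033×22.3 + 0.023×27.3) = 3.189/2.364 = 1.349 kJ/s.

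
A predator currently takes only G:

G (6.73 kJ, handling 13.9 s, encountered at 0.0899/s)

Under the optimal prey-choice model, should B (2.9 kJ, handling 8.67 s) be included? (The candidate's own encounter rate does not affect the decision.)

Yes

Intake rate on the current diet: R = (0.0899×6.73) / (1 + 0.0899×13.9) = 0.605/2.25 = 0.2689 kJ/s.
B: E/h = 2.9/8.67 = 0.3345 kJ/s.
0.3345 > 0.2689, so adding B raises the average — include it.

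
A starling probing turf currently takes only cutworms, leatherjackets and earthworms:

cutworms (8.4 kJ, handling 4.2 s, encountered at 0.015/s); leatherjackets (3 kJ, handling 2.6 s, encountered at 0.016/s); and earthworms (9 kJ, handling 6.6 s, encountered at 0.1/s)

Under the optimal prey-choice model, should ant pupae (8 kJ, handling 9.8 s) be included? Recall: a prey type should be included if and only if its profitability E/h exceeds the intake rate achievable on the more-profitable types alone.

On cutworms, leatherjackets and earthworms alone, R = ΣλE/(1+Σλh) = 1.074/1.765 = 0.6086 kJ/s.
Profitability of ant pupae: 8/9.8 = 0.8163 kJ/s.
Since 0.8163 > R, including ant pupae increases the long-run rate.

Yes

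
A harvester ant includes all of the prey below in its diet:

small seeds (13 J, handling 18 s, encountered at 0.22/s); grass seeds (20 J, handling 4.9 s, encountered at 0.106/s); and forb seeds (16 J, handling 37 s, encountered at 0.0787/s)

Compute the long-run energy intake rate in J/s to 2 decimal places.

0.74 J/s

R = (0.22×13 + 0.106×20 + 0.0787×16) / (1 + 0.22×18 + 0.106×4.9 + 0.0787×37) = 6.239/8.391 = 0.7435 J/s.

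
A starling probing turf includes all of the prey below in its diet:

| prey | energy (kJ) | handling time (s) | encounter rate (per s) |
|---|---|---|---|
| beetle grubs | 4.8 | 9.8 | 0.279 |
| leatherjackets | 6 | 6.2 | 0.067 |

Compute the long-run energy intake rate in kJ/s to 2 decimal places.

0.42 kJ/s

Energy encountered per unit search time: 0.279×4.8 + 0.067×6 = 1.741 kJ/s.
Handling time per unit search time: 0.279×9.8 + 0.067×6.2 = 3.15.
Rate = 1.741/(1 + 3.15) = 0.4196 kJ/s.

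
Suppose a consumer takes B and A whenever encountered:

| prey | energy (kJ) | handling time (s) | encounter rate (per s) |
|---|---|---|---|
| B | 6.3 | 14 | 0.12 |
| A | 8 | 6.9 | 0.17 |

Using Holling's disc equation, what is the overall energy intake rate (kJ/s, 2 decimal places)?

R = Σλ_iE_i / (1 + Σλ_ih_i)
Numerator: 0.12×6.3 + 0.17×8 = 2.116
Denominator: 1 + 0.12×14 + 0.17×6.9 = 3.853
R = 2.116/3.853 = 0.5492 kJ/s

0.55 kJ/s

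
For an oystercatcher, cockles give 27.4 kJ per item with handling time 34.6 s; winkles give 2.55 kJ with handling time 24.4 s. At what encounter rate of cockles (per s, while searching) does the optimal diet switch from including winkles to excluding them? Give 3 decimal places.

0.004 per s

At the threshold, the rate on cockles alone equals the profitability of winkles: λ·27.4/(1 + λ·34.6) = 2.55/24.4 = 0.1045.
Rearranging, λ(27.4 − 0.1045×34.6) = 0.1045, so λ = 0.1045/23.78 = 0.004394 per s.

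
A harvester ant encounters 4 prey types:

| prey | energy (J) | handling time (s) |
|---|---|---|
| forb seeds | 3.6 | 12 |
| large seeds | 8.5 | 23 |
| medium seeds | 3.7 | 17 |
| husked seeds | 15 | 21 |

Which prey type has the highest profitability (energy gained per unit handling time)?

In descending order of E/h:
husked seeds: 15/21 = 0.714 J/s
large seeds: 8.5/23 = 0.37 J/s
forb seeds: 3.6/12 = 0.3 J/s
medium seeds: 3.7/17 = 0.218 J/s

husked seeds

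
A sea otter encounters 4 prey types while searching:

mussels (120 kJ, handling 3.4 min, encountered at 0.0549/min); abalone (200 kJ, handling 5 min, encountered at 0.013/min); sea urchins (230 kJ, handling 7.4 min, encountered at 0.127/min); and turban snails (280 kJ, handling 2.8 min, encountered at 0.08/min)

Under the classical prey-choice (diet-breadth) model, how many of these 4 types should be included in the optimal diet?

E/h in descending order: turban snails 100, abalone 40, mussels 35.3, sea urchins 31.1 kJ/min. The optimal diet is the largest prefix of this list for which every included type satisfies E_i/h_i > R on the types above it.
Rate on top 1: 18.3. abalone: 40 > 18.3 → include.
Rate on top 2: 19.39. mussels: 35.3 > 19.39 → include.
Rate on top 3: 21.41. sea urchins: 31.1 > 21.41 → include.
Optimal diet: turban snails, abalone, mussels, sea urchins — 4 of 4 types.

4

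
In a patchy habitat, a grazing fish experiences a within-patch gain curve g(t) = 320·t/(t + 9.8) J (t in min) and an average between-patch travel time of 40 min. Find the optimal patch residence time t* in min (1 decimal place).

Maximise g(t)/(T+t): set derivative to zero → g'(t)(T+t) = g(t).
g'(t) = 320·9.8/(t + 9.8)². Setting 320·9.8/(t+9.8)² = 320t/[(t+9.8)(40+t)] gives 9.8(40+t) = t(t+9.8), so t² = 9.8×40 = 392.
t* = √392 = 19.8 min.

19.8 min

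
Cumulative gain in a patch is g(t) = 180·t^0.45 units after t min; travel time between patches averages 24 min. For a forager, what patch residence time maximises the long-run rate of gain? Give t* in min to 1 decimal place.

19.6 min

By the marginal value theorem, leave when the instantaneous gain rate g'(t) equals the habitat-wide average g(t)/(T + t).
g'(t) = 0.45·180·t^-0.55. Setting 0.45·180·t^-0.55 = 180·t^0.45/(24+t) gives 0.45(24+t) = t, so 0.55·t = 0.45×24.
t* = 0.45×24/0.55 = 19.64 min.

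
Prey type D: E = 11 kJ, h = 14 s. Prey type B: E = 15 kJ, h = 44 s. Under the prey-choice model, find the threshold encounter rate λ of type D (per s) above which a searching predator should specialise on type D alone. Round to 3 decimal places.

The zero-one rule: include type B iff E₂/h₂ > λE₁/(1+λh₁). Equality gives the switch point.
λE₁h₂ = E₂ + λE₂h₁ ⇒ λ = E₂/(E₁h₂ − E₂h₁) = 15/(484 − 210) = 0.05474 per s.

0.055 per s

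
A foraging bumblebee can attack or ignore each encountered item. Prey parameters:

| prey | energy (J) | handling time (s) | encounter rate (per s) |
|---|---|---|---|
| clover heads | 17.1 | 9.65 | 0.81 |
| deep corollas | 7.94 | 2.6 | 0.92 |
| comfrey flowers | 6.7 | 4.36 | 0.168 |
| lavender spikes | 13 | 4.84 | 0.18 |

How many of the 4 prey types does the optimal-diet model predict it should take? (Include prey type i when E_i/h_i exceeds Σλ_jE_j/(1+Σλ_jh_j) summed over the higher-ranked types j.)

2

Profitabilities (E/h, J/s): deep corollas 3.05, lavender spikes 2.69, clover heads 1.77, comfrey flowers 1.54. Add prey in this order while the next type's profitability exceeds the intake rate on those already taken.
Rate on top 1: 2.154. lavender spikes: 2.69 > 2.154 → include.
Rate on top 2: 2.262. clover heads: 1.77 < 2.262 → exclude; stop.
Optimal diet: deep corollas, lavender spikes — 2 of 4 types.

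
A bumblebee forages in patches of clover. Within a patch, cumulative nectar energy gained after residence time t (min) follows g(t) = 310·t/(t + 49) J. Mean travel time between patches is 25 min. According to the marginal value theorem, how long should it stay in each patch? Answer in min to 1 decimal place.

Maximise g(t)/(T+t): set derivative to zero → g'(t)(T+t) = g(t).
g'(t) = 310·49/(t + 49)². Setting 310·49/(t+49)² = 310t/[(t+49)(25+t)] gives 49(25+t) = t(t+49), so t² = 49×25 = 1225.
t* = √1225 = 35 min.

35.0 min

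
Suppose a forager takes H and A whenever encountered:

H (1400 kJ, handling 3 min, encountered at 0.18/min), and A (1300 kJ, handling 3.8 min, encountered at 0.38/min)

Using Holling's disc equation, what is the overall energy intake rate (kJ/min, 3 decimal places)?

250.000 kJ/min

R = Σλ_iE_i / (1 + Σλ_ih_i)
Numerator: 0.18×1400 + 0.38×1300 = 746
Denominator: 1 + 0.18×3 + 0.38×3.8 = 2.984
R = 746/2.984 = 250 kJ/min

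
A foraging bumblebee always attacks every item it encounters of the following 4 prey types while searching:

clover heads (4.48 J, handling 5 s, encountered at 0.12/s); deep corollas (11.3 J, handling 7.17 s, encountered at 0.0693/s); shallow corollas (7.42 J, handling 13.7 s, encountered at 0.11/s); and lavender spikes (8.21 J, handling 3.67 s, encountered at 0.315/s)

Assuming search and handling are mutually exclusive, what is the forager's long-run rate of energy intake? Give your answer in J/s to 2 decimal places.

R = (0.12×4.48 + 0.0693×11.3 + 0.11×7.42 + 0.315×8.21) / (1 + 0.12×5 + 0.0693×7.17 + 0.11×13.7 + 0.315×3.67) = 4.723/4.76 = 0.9922 J/s.

0.99 J/s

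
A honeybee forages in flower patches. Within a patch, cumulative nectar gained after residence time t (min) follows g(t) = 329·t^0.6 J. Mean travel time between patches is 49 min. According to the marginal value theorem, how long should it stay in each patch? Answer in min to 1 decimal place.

Optimal t* satisfies g'(t*) = g(t*)/(T + t*).
g'(t) = 0.6·329·t^-0.4. Setting 0.6·329·t^-0.4 = 329·t^0.6/(49+t) gives 0.6(49+t) = t, so 0.40·t = 0.6×49.
t* = 0.6×49/0.40 = 73.5 min.

73.5 min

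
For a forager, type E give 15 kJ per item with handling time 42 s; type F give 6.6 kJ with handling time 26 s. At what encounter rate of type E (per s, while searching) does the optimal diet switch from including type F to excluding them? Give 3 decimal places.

The zero-one rule: include type F iff E₂/h₂ > λE₁/(1+λh₁). Equality gives the switch point.
λE₁h₂ = E₂ + λE₂h₁ ⇒ λ = E₂/(E₁h₂ − E₂h₁) = 6.6/(390 − 277.2) = 0.05851 per s.

0.059 per s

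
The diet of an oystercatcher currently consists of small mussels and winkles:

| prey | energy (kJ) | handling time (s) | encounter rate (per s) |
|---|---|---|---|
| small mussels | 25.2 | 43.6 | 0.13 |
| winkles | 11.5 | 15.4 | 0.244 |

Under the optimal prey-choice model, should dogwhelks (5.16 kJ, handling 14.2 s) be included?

Current rate: (0.13×25.2 + 0.244×11.5)/(1 + 0.13×43.6 + 0.244×15.4) = 0.5834 kJ/s.
dogwhelks: E/h = 5.16/14.2 = 0.3634 kJ/s.
0.3634 < 0.5834, so adding dogwhelks would lower the average — exclude it.

No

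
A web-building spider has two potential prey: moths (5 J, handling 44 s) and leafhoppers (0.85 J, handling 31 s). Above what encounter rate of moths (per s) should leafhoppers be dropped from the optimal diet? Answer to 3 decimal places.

The zero-one rule: include leafhoppers iff E₂/h₂ > λE₁/(1+λh₁). Equality gives the switch point.
λE₁h₂ = E₂ + λE₂h₁ ⇒ λ = E₂/(E₁h₂ − E₂h₁) = 0.85/(155 − 37.4) = 0.007228 per s.

0.007 per s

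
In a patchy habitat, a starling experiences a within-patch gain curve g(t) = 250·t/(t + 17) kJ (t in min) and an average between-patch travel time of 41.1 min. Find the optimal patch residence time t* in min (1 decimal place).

26.4 min

By the marginal value theorem, leave when the instantaneous gain rate g'(t) equals the habitat-wide average g(t)/(T + t).
g'(t) = 250·17/(t + 17)². Setting 250·17/(t+17)² = 250t/[(t+17)(41.1+t)] gives 17(41.1+t) = t(t+17), so t² = 17×41.1 = 698.7.
t* = √698.7 = 26.43 min.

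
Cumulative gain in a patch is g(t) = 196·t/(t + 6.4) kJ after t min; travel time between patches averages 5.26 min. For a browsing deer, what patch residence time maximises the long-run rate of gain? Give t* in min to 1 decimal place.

Maximise g(t)/(T+t): set derivative to zero → g'(t)(T+t) = g(t).
g'(t) = 196·6.4/(t + 6.4)². Setting 196·6.4/(t+6.4)² = 196t/[(t+6.4)(5.26+t)] gives 6.4(5.26+t) = t(t+6.4), so t² = 6.4×5.26 = 33.66.
t* = √33.66 = 5.802 min.

5.8 min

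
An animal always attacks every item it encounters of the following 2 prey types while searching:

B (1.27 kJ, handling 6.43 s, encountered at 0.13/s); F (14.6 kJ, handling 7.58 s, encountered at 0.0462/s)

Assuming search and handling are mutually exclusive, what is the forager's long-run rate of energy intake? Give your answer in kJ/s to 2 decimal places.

Energy encountered per unit search time: 0.13×1.27 + 0.0462×14.6 = 0.8396 kJ/s.
Handling time per unit search time: 0.13×6.43 + 0.0462×7.58 = 1.186.
Rate = 0.8396/(1 + 1.186) = 0.3841 kJ/s.

0.38 kJ/s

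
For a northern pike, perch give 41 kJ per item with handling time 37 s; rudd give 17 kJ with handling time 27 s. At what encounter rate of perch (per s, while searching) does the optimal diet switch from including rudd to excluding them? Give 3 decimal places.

0.036 per s

The zero-one rule: include rudd iff E₂/h₂ > λE₁/(1+λh₁). Equality gives the switch point.
λE₁h₂ = E₂ + λE₂h₁ ⇒ λ = E₂/(E₁h₂ − E₂h₁) = 17/(1107 − 629) = 0.03556 per s.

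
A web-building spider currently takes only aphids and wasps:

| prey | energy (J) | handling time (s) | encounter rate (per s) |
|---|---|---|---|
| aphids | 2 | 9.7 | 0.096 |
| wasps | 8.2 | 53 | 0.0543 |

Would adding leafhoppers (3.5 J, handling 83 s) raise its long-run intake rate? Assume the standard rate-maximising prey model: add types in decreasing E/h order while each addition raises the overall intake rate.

No

On aphids and wasps alone, R = ΣλE/(1+Σλh) = 0.6373/4.809 = 0.1325 J/s.
Profitability of leafhoppers: 3.5/83 = 0.04217 J/s.
Since 0.04217 < R, time spent handling leafhoppers is better spent searching.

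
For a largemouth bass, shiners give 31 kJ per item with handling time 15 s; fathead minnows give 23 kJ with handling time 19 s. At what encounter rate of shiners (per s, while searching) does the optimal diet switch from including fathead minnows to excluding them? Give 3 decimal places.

0.094 per s

Drop fathead minnows once their profitability E₂/h₂ falls below the rate achievable on shiners alone: E₂/h₂ = λE₁/(1 + λh₁).
Solve for λ: λE₁h₂ = E₂(1 + λh₁) → λ(E₁h₂ − E₂h₁) = E₂ → λ = E₂/(E₁h₂ − E₂h₁).
λ = 23/(31×19 − 23×15) = 23/244 = 0.09426 per s.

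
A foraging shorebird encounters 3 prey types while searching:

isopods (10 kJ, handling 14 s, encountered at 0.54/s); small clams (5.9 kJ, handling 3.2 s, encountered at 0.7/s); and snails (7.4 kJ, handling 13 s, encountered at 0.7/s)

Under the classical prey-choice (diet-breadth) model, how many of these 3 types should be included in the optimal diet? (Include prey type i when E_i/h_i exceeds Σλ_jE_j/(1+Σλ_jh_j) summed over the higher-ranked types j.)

Rank by E/h (kJ/s): small clams 1.84, isopods 0.714, snails 0.569. Include each in turn until the next type's E/h falls below the running intake rate.
Rate on top 1: 1.275. isopods: 0.714 < 1.275 → exclude; stop.
Optimal diet: small clams — 1 of 3 types.

1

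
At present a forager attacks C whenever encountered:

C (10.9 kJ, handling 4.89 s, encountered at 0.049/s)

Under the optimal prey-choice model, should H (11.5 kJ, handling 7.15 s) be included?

On C alone, R = ΣλE/(1+Σλh) = 0.5341/1.24 = 0.4309 kJ/s.
Profitability of H: 11.5/7.15 = 1.608 kJ/s.
Since 1.608 > R, including H increases the long-run rate.

Yes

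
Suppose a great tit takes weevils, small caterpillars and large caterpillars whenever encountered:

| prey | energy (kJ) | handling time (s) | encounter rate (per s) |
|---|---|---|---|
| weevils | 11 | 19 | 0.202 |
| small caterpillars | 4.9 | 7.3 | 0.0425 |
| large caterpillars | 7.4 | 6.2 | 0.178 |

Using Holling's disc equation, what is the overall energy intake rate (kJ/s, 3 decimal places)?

0.599 kJ/s

R = Σλ_iE_i / (1 + Σλ_ih_i)
Numerator: 0.202×11 + 0.0425×4.9 + 0.178×7.4 = 3.747
Denominator: 1 + 0.202×19 + 0.0425×7.3 + 0.178×6.2 = 6.252
R = 3.747/6.252 = 0.5994 kJ/s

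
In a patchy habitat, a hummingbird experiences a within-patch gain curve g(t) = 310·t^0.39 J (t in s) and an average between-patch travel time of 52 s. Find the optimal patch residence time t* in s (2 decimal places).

Optimal t* satisfies g'(t*) = g(t*)/(T + t*).
g'(t) = 0.39·310·t^-0.61. Setting 0.39·310·t^-0.61 = 310·t^0.39/(52+t) gives 0.39(52+t) = t, so 0.61·t = 0.39×52.
t* = 0.39×52/0.61 = 33.25 s.

33.25 s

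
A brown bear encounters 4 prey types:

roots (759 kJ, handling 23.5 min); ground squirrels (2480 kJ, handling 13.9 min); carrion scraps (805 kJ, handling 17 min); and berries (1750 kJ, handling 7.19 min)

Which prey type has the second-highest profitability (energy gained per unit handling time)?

ground squirrels

In descending order of E/h:
berries: 1750/7.19 = 243 kJ/min
ground squirrels: 2480/13.9 = 178 kJ/min
carrion scraps: 805/17 = 47.4 kJ/min
roots: 759/23.5 = 32.3 kJ/min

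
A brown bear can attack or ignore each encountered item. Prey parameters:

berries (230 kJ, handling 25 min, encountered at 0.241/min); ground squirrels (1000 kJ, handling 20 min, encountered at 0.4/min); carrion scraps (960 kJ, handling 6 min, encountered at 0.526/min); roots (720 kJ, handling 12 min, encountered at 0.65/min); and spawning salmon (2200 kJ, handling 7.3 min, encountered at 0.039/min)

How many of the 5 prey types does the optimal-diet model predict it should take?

E/h in descending order: spawning salmon 301, carrion scraps 160, roots 60, ground squirrels 50, berries 9.2 kJ/min. The optimal diet is the largest prefix of this list for which every included type satisfies E_i/h_i > R on the types above it.
Rate on top 1: 66.79. carrion scraps: 160 > 66.79 → include.
Rate on top 2: 133. roots: 60 < 133 → exclude; stop.
Optimal diet: spawning salmon, carrion scraps — 2 of 5 types.

2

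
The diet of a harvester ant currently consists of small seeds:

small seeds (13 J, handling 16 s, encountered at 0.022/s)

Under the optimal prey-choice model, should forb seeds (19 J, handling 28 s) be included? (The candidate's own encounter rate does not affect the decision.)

Yes

On small seeds alone, R = ΣλE/(1+Σλh) = 0.286/1.352 = 0.2115 J/s.
forb seeds: E/h = 19/28 = 0.6786 J/s.
Since 0.6786 > R, including forb seeds increases the long-run rate.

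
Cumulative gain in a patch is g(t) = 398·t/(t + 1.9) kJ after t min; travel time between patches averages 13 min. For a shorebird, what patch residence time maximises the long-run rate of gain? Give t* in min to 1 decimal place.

5.0 min

By the marginal value theorem, leave when the instantaneous gain rate g'(t) equals the habitat-wide average g(t)/(T + t).
g'(t) = 398·1.9/(t + 1.9)². Setting 398·1.9/(t+1.9)² = 398t/[(t+1.9)(13+t)] gives 1.9(13+t) = t(t+1.9), so t² = 1.9×13 = 24.7.
t* = √24.7 = 4.97 min.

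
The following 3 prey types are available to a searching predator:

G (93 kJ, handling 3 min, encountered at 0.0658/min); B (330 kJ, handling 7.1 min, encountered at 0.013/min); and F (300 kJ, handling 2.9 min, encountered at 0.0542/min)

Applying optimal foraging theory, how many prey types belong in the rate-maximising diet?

3

Profitabilities (E/h, kJ/min): F 103, B 46.5, G 31. Add prey in this order while the next type's profitability exceeds the intake rate on those already taken.
Rate on top 1: 14.05. B: 46.5 > 14.05 → include.
Rate on top 2: 16.45. G: 31 > 16.45 → include.
Optimal diet: F, B, G — 3 of 3 types.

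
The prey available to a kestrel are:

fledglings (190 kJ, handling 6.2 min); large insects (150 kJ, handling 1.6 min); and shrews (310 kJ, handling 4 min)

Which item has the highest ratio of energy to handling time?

Profitability E/h (kJ/min): fledglings = 190/6.2 = 30.6, large insects = 150/1.6 = 93.8, shrews = 310/4 = 77.5.
Ranked: large insects > shrews > fledglings.

large insects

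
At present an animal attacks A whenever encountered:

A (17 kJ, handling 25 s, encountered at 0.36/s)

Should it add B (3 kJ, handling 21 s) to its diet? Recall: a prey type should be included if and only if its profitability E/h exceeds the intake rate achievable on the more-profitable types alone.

No

On A alone, R = ΣλE/(1+Σλh) = 6.12/10 = 0.612 kJ/s.
B: E/h = 3/21 = 0.1429 kJ/s.
Since 0.1429 < R, time spent handling B is better spent searching.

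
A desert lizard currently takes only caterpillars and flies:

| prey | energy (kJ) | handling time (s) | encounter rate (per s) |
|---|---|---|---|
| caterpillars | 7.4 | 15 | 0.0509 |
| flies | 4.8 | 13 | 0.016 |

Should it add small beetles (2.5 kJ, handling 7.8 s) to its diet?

Current rate: (0.0509×7.4 + 0.016×4.8)/(1 + 0.0509×15 + 0.016×13) = 0.23 kJ/s.
Profitability of small beetles: 2.5/7.8 = 0.3205 kJ/s.
0.3205 > 0.23, so adding small beetles raises the average — include it.

Yes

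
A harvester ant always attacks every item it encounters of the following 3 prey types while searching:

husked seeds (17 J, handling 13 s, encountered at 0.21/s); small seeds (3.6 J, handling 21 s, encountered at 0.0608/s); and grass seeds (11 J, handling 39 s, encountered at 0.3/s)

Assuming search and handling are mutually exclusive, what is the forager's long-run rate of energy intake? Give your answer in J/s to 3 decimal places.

Energy encountered per unit search time: 0.21×17 + 0.0608×3.6 + 0.3×11 = 7.089 J/s.
Handling time per unit search time: 0.21×13 + 0.0608×21 + 0.3×39 = 15.71.
Rate = 7.089/(1 + 15.71) = 0.4243 J/s.

0.424 J/s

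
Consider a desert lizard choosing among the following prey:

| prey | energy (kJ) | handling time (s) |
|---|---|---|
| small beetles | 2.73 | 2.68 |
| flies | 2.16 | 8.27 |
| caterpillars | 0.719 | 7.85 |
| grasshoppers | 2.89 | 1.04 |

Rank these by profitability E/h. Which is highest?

In descending order of E/h:
grasshoppers: 2.89/1.04 = 2.78 kJ/s
small beetles: 2.73/2.68 = 1.02 kJ/s
flies: 2.16/8.27 = 0.261 kJ/s
caterpillars: 0.719/7.85 = 0.0916 kJ/s

grasshoppers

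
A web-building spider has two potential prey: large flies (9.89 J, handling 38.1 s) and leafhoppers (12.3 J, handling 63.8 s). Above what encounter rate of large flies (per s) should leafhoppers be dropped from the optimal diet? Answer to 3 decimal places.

The zero-one rule: include leafhoppers iff E₂/h₂ > λE₁/(1+λh₁). Equality gives the switch point.
λE₁h₂ = E₂ + λE₂h₁ ⇒ λ = E₂/(E₁h₂ − E₂h₁) = 12.3/(631 − 468.6) = 0.07576 per s.

0.076 per s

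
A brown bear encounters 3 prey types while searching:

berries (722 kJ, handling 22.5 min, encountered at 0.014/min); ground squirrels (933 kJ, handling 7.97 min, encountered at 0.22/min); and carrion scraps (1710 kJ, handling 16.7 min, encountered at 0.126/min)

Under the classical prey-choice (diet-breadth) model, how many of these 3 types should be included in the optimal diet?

2

Profitabilities (E/h, kJ/min): ground squirrels 117, carrion scraps 102, berries 32.1. Add prey in this order while the next type's profitability exceeds the intake rate on those already taken.
Rate on top 1: 74.55. carrion scraps: 102 > 74.55 → include.
Rate on top 2: 86.61. berries: 32.1 < 86.61 → exclude; stop.
Optimal diet: ground squirrels, carrion scraps — 2 of 3 types.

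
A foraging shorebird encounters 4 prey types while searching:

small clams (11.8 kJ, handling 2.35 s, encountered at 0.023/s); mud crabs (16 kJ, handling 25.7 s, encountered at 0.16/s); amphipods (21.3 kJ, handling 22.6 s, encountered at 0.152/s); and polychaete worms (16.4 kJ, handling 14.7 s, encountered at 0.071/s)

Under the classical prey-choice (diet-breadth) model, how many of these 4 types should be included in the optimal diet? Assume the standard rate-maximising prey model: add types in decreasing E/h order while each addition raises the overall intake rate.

3

E/h in descending order: small clams 5.02, polychaete worms 1.12, amphipods 0.942, mud crabs 0.623 kJ/s. The optimal diet is the largest prefix of this list for which every included type satisfies E_i/h_i > R on the types above it.
Rate on top 1: 0.2575. polychaete worms: 1.12 > 0.2575 → include.
Rate on top 2: 0.6844. amphipods: 0.942 > 0.6844 → include.
Rate on top 3: 0.8446. mud crabs: 0.623 < 0.8446 → exclude; stop.
Optimal diet: small clams, polychaete worms, amphipods — 3 of 4 types.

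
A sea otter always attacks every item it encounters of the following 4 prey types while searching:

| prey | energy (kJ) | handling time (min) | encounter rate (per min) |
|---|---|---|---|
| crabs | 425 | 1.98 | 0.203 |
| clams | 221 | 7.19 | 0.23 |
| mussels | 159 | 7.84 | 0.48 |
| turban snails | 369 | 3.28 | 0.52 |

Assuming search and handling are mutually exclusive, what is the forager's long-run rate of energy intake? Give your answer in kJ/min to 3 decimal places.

R = Σλ_iE_i / (1 + Σλ_ih_i)
Numerator: 0.203×425 + 0.23×221 + 0.48×159 + 0.52×369 = 405.3
Denominator: 1 + 0.203×1.98 + 0.23×7.19 + 0.48×7.84 + 0.52×3.28 = 8.524
R = 405.3/8.524 = 47.55 kJ/min

47.546 kJ/min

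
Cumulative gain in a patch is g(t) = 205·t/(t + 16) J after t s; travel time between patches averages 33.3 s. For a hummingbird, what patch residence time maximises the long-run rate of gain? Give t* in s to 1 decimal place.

Optimal t* satisfies g'(t*) = g(t*)/(T + t*).
g'(t) = 205·16/(t + 16)². Setting 205·16/(t+16)² = 205t/[(t+16)(33.3+t)] gives 16(33.3+t) = t(t+16), so t² = 16×33.3 = 532.8.
t* = √532.8 = 23.08 s.

23.1 s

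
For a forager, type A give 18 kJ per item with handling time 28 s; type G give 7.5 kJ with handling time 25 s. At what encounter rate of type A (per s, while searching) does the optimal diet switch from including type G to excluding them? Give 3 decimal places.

The zero-one rule: include type G iff E₂/h₂ > λE₁/(1+λh₁). Equality gives the switch point.
λE₁h₂ = E₂ + λE₂h₁ ⇒ λ = E₂/(E₁h₂ − E₂h₁) = 7.5/(450 − 210) = 0.03125 per s.

0.031 per s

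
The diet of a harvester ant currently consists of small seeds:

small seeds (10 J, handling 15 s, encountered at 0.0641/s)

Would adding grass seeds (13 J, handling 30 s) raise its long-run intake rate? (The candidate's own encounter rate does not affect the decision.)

Current rate: (0.0641×10)/(1 + 0.0641×15) = 0.3268 J/s.
grass seeds: E/h = 13/30 = 0.4333 J/s.
0.4333 > 0.3268, so adding grass seeds raises the average — include it.

Yes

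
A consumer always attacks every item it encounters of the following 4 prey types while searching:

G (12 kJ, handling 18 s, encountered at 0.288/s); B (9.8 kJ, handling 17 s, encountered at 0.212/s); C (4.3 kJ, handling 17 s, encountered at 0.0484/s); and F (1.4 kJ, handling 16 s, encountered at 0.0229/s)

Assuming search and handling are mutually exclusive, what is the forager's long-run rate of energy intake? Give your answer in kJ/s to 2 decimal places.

0.53 kJ/s

R = Σλ_iE_i / (1 + Σλ_ih_i)
Numerator: 0.288×12 + 0.212×9.8 + 0.0484×4.3 + 0.0229×1.4 = 5.774
Denominator: 1 + 0.288×18 + 0.212×17 + 0.0484×17 + 0.0229×16 = 10.98
R = 5.774/10.98 = 0.526 kJ/s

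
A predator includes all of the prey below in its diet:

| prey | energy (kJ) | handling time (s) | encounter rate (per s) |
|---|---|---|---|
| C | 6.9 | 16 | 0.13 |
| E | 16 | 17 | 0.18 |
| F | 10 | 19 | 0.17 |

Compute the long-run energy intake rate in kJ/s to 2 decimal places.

0.58 kJ/s

R = (0.13×6.9 + 0.18×16 + 0.17×10) / (1 + 0.13×16 + 0.18×17 + 0.17×19) = 5.477/9.37 = 0.5845 kJ/s.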